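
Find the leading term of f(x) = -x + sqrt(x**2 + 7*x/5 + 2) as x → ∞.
7/10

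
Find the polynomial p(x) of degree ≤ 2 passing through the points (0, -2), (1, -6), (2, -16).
-3*x**2 - x - 2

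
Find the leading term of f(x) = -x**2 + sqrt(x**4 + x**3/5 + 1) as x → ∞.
x/10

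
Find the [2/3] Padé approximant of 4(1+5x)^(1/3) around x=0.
(350*x**2/9 + 80*x/3 + 4)/(-125*x**3/162 + 25*x**2/6 + 5*x + 1)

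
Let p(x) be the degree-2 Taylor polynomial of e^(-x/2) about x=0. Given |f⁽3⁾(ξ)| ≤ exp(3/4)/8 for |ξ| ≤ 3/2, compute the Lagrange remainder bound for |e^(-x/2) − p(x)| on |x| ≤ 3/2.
9*exp(3/4)/128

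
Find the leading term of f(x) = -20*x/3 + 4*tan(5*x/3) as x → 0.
500*x**3/81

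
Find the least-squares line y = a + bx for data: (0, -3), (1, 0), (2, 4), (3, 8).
a = -33/10, b = 37/10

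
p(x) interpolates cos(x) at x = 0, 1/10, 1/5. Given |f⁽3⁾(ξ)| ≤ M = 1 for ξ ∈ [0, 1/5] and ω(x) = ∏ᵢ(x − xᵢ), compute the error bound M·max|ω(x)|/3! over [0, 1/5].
sqrt(3)/27000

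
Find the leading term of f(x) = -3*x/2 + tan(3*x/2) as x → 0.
9*x**3/8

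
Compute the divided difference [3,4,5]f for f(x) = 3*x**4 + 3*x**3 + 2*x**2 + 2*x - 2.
329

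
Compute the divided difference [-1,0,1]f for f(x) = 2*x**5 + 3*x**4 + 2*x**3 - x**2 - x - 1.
2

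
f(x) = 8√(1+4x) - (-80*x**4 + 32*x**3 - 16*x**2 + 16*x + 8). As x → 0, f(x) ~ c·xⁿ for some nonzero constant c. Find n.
5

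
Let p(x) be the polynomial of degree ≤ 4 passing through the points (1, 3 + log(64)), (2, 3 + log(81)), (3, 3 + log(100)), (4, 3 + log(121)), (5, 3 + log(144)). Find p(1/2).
3 + log(6553600000*11**(3/16)*2**(49/64)*3**(27/64)*5**(29/32)/2122043913)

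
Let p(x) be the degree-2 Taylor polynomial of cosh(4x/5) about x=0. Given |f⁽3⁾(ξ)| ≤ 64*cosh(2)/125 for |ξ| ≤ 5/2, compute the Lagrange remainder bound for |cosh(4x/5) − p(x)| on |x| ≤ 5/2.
4*cosh(2)/3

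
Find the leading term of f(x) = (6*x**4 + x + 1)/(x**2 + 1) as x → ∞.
6*x**2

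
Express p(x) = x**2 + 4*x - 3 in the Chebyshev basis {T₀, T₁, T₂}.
(-5/2)T₀ + (4)T₁ + (1/2)T₂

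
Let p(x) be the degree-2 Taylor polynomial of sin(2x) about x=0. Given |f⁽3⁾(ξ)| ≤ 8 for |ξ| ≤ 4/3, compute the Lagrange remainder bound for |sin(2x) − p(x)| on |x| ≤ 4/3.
256/81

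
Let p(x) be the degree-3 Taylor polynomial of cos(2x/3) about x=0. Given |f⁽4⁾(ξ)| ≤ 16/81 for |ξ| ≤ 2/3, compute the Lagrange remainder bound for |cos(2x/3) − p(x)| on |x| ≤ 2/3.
32/19683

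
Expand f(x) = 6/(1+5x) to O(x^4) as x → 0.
6 - 30*x + 150*x**2 - 750*x**3 + O(x**4)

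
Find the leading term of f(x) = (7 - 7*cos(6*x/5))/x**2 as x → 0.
126/25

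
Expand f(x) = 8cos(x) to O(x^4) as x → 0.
8 - 4*x**2 + O(x**4)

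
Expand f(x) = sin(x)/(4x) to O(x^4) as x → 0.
1/4 - x**2/24 + O(x**4)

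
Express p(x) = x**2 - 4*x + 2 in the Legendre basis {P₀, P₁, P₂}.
(7/3)P₀ + (-4)P₁ + (2/3)P₂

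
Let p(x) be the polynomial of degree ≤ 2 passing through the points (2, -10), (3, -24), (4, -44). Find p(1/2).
-1/4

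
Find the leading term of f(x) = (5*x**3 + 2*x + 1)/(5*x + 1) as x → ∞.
x**2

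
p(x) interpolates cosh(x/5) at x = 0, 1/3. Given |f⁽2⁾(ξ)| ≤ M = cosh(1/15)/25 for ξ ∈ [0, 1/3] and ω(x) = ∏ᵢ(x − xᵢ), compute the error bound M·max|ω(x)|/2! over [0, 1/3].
cosh(1/15)/1800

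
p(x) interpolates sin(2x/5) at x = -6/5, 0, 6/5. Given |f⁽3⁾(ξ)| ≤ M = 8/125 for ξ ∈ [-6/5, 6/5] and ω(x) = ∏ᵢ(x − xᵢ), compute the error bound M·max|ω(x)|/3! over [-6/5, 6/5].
64*sqrt(3)/15625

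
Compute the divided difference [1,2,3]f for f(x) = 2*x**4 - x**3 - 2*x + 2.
44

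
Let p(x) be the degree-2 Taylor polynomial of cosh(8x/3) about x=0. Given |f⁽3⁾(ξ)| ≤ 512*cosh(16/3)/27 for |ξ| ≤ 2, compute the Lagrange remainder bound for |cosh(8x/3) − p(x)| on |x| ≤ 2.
2048*cosh(16/3)/81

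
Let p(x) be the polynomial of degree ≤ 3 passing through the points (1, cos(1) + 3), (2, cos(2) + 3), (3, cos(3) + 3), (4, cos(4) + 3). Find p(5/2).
9*cos(3)/16 + 9*cos(2)/16 - cos(1)/16 - cos(4)/16 + 3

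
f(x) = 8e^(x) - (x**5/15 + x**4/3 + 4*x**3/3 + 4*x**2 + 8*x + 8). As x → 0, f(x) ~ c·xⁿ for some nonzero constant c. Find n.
6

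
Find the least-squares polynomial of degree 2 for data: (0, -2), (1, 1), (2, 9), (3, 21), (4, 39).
-68/35 + (17/35)x + (17/7)x²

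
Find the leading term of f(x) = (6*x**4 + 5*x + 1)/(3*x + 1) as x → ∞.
2*x**3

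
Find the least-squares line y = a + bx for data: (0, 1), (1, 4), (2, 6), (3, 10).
a = 9/10, b = 29/10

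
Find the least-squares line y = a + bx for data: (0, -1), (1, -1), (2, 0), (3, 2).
a = -3/2, b = 1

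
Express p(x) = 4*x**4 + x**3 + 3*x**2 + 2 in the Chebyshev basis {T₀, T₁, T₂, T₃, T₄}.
(5)T₀ + (3/4)T₁ + (7/2)T₂ + (1/4)T₃ + (1/2)T₄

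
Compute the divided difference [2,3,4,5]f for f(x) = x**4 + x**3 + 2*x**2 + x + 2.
15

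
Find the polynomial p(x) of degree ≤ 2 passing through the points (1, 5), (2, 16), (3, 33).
3*x**2 + 2*x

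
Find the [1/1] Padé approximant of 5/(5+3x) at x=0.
1/(3*x/5 + 1)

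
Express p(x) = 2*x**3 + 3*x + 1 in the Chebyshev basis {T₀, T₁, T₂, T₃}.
T₀ + (9/2)T₁ + (1/2)T₃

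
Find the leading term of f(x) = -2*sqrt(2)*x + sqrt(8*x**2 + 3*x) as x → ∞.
3*sqrt(2)/8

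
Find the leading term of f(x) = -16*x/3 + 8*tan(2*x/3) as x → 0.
64*x**3/81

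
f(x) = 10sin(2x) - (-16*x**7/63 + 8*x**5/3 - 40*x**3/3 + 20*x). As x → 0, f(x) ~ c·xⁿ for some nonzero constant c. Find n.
9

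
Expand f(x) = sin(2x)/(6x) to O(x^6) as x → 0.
1/3 - 2*x**2/9 + 2*x**4/45 + O(x**6)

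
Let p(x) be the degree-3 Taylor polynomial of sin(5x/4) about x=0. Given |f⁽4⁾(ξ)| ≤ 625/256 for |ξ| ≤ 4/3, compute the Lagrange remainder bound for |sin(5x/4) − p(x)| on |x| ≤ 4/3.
625/1944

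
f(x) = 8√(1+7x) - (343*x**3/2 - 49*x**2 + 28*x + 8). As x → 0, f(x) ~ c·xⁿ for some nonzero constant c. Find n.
4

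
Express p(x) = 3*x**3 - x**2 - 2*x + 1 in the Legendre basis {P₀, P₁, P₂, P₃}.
(2/3)P₀ + (-1/5)P₁ + (-2/3)P₂ + (6/5)P₃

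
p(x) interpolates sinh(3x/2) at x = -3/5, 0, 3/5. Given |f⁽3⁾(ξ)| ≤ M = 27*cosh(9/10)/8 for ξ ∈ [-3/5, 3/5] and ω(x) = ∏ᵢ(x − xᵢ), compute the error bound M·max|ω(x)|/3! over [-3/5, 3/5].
27*sqrt(3)*cosh(9/10)/1000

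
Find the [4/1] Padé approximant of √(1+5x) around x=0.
(375*x**4/128 - 25*x**3/8 + 45*x**2/8 + 6*x + 1)/(7*x/2 + 1)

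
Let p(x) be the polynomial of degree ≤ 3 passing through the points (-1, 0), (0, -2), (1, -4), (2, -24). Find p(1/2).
-15/8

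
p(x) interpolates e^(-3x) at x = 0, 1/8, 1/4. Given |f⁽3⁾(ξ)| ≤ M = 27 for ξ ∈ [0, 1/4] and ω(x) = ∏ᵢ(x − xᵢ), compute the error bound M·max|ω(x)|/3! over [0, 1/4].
sqrt(3)/512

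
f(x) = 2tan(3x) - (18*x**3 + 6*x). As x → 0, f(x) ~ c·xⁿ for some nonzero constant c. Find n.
5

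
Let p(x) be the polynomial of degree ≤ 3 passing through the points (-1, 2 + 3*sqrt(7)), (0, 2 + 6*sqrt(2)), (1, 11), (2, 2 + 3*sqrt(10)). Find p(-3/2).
-105*sqrt(2)/8 - 15*sqrt(10)/16 + 221/16 + 105*sqrt(7)/16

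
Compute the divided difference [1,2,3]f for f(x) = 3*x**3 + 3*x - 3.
18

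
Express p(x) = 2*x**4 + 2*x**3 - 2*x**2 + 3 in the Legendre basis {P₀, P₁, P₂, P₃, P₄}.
(41/15)P₀ + (6/5)P₁ + (-4/21)P₂ + (4/5)P₃ + (16/35)P₄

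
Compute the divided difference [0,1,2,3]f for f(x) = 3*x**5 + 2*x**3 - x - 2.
77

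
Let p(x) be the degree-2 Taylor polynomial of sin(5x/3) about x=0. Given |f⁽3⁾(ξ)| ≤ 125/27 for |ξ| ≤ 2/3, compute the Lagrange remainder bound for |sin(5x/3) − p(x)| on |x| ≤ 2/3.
500/2187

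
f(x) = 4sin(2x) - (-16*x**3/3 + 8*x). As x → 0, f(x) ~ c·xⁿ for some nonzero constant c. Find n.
5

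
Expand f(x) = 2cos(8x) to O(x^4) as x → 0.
2 - 64*x**2 + O(x**4)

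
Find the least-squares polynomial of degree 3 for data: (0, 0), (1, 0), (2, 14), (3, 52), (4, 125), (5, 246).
-13/126 + (-1811/756)x + (58/63)x² + (203/108)x³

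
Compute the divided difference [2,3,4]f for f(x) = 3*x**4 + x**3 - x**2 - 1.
173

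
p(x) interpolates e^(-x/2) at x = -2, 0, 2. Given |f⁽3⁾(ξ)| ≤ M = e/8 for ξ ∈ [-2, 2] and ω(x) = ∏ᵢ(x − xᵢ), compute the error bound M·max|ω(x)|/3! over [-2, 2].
sqrt(3)*e/27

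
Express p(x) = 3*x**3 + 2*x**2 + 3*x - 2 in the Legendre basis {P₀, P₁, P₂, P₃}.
(-4/3)P₀ + (24/5)P₁ + (4/3)P₂ + (6/5)P₃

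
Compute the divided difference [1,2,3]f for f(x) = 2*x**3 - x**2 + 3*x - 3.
11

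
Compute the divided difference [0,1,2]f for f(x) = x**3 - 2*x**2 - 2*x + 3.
1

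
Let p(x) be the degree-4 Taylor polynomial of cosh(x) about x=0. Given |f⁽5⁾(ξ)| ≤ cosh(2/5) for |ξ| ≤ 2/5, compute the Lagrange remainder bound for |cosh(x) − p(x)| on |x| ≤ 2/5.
4*cosh(2/5)/46875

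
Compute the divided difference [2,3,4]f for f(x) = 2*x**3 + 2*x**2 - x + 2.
20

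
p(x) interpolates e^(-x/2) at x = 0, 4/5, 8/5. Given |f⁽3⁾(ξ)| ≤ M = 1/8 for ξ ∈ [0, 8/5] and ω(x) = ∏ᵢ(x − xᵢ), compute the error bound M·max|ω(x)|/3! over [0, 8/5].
8*sqrt(3)/3375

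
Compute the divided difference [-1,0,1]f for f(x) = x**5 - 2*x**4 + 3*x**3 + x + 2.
-2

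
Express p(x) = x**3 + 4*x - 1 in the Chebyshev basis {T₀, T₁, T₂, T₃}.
-T₀ + (19/4)T₁ + (1/4)T₃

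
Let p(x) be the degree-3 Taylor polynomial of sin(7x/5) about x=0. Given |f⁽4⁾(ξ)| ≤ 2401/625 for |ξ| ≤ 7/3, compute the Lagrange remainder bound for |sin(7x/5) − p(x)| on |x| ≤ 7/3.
5764801/1215000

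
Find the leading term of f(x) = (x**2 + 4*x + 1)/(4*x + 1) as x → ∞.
x/4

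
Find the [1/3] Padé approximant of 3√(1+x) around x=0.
(21*x/8 + 3)/(x**3/64 - x**2/16 + 3*x/8 + 1)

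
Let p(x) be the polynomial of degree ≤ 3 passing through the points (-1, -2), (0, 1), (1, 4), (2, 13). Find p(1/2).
17/8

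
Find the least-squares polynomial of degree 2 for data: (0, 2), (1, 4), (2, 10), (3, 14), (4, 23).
67/35 + (62/35)x + (6/7)x²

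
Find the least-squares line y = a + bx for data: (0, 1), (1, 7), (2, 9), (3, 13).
a = 9/5, b = 19/5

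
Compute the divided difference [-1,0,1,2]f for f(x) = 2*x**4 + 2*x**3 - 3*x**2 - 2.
6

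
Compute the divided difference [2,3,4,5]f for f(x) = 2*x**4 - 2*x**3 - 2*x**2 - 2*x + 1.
26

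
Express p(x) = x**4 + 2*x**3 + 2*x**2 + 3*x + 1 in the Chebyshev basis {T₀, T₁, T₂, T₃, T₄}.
(19/8)T₀ + (9/2)T₁ + (3/2)T₂ + (1/2)T₃ + (1/8)T₄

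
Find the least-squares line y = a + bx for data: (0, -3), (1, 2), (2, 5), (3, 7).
a = -11/5, b = 33/10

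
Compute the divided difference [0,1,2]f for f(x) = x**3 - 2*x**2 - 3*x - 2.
1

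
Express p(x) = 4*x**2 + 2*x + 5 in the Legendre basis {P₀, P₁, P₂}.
(19/3)P₀ + (2)P₁ + (8/3)P₂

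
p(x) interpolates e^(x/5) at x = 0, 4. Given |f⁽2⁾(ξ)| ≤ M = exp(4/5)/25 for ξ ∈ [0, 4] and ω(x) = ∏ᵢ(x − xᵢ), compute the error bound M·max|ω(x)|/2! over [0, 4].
2*exp(4/5)/25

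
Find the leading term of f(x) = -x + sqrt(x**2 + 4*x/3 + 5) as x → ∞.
2/3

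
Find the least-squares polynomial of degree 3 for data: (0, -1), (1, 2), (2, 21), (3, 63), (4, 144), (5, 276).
-155/126 + (1133/756)x + (29/63)x² + (223/108)x³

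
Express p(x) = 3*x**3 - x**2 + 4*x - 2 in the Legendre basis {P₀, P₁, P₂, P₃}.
(-7/3)P₀ + (29/5)P₁ + (-2/3)P₂ + (6/5)P₃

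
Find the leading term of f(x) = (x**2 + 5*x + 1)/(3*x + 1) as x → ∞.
x/3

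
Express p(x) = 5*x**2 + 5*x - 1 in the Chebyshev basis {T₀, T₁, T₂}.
(3/2)T₀ + (5)T₁ + (5/2)T₂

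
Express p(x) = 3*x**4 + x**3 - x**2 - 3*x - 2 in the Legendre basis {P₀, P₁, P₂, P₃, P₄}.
(-26/15)P₀ + (-12/5)P₁ + (22/21)P₂ + (2/5)P₃ + (24/35)P₄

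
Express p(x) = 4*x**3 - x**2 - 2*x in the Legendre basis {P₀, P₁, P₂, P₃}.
(-1/3)P₀ + (2/5)P₁ + (-2/3)P₂ + (8/5)P₃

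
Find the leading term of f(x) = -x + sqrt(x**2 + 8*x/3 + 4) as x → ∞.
4/3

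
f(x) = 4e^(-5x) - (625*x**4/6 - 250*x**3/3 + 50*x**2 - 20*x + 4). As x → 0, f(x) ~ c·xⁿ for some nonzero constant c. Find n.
5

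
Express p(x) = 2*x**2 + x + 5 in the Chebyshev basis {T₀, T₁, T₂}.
(6)T₀ + T₁ + T₂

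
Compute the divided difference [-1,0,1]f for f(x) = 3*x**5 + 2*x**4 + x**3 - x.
2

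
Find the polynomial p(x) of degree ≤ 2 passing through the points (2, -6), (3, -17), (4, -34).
-3*x**2 + 4*x - 2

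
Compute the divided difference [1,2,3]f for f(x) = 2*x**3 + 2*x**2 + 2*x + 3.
14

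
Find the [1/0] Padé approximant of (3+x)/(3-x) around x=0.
2*x/3 + 1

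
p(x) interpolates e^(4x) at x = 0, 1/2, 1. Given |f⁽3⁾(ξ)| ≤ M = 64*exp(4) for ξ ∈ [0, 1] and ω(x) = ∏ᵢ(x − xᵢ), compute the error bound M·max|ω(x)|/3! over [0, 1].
8*sqrt(3)*exp(4)/27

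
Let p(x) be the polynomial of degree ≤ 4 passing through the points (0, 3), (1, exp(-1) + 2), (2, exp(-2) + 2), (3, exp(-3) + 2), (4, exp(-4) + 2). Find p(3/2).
(-20*e + 3 + 90*exp(2) + 60*exp(3) + 251*exp(4))*exp(-4)/128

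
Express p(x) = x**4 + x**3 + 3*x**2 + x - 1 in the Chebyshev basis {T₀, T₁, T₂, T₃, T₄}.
(7/8)T₀ + (7/4)T₁ + (2)T₂ + (1/4)T₃ + (1/8)T₄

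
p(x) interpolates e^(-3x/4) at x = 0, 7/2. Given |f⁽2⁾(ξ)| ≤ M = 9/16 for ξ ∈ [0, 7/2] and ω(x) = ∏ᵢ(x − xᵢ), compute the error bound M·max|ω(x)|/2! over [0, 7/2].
441/512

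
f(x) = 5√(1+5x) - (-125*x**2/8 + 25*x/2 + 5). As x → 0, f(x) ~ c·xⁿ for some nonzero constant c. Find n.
3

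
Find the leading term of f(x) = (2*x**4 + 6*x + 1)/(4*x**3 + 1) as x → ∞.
x/2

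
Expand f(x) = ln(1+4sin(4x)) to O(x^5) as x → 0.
16*x - 128*x**2 + 3968*x**3/3 - 47104*x**4/3 + O(x**5)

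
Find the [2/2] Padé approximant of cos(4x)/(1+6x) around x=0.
(-176*x**2/21 + 2*x/7 + 1)/(4*x**2/3 + 44*x/7 + 1)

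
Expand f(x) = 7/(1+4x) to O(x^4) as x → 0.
7 - 28*x + 112*x**2 - 448*x**3 + O(x**4)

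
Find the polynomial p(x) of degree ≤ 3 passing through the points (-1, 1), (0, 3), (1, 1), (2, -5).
3 - 2*x**2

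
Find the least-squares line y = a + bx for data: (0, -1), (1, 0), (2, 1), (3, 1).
a = -4/5, b = 7/10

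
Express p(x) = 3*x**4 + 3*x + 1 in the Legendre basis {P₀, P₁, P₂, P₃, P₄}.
(8/5)P₀ + (3)P₁ + (12/7)P₂ + (24/35)P₄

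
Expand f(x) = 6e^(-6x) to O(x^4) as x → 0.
6 - 36*x + 108*x**2 - 216*x**3 + O(x**4)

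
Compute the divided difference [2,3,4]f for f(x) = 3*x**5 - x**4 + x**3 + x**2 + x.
810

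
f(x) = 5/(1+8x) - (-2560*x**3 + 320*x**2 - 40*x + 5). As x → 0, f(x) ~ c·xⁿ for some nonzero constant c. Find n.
4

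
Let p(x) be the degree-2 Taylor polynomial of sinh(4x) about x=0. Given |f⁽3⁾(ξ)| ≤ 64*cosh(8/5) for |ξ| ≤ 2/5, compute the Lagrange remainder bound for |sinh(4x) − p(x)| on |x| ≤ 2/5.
256*cosh(8/5)/375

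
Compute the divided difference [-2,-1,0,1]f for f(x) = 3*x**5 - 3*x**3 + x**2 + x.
12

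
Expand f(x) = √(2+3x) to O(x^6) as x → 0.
sqrt(2) + 3*sqrt(2)*x/4 - 9*sqrt(2)*x**2/32 + 27*sqrt(2)*x**3/128 - 405*sqrt(2)*x**4/2048 + 1701*sqrt(2)*x**5/8192 + O(x**6)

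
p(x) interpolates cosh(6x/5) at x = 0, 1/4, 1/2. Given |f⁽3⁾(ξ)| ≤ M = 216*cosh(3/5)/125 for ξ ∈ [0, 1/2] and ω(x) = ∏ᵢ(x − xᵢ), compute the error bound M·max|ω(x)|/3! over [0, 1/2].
sqrt(3)*cosh(3/5)/1000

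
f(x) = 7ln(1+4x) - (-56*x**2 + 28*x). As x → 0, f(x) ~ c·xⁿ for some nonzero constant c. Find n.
3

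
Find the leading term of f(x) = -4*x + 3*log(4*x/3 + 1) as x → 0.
-8*x**2/3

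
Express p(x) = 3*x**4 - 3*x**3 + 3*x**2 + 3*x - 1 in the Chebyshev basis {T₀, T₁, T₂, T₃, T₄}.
(13/8)T₀ + (3/4)T₁ + (3)T₂ + (-3/4)T₃ + (3/8)T₄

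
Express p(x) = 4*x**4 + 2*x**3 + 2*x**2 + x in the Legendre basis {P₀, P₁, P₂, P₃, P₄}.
(22/15)P₀ + (11/5)P₁ + (76/21)P₂ + (4/5)P₃ + (32/35)P₄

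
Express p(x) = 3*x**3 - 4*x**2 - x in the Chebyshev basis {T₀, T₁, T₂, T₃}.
(-2)T₀ + (5/4)T₁ + (-2)T₂ + (3/4)T₃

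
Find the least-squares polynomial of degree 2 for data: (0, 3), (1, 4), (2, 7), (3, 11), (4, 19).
22/7 + (-27/70)x + (15/14)x²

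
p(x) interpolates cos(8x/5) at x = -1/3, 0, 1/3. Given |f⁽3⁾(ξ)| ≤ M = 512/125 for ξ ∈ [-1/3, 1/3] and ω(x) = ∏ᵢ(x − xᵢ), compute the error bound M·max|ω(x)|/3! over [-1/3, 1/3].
512*sqrt(3)/91125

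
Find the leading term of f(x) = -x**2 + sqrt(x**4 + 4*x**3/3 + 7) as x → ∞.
2*x/3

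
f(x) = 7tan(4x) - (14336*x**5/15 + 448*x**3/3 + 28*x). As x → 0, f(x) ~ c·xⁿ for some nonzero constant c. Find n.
7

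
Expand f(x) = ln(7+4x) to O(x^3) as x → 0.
log(7) + 4*x/7 - 8*x**2/49 + O(x**3)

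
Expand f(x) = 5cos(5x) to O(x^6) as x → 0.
5 - 125*x**2/2 + 3125*x**4/24 + O(x**6)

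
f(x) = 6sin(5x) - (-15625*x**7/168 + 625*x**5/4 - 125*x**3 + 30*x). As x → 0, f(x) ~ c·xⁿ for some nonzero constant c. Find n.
9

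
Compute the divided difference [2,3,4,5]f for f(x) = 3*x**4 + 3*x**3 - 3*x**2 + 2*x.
45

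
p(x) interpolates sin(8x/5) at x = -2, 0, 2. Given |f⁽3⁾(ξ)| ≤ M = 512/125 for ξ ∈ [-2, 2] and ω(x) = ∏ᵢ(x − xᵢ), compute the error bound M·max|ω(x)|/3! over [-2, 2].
4096*sqrt(3)/3375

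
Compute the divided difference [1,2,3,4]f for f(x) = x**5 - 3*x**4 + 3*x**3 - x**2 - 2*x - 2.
38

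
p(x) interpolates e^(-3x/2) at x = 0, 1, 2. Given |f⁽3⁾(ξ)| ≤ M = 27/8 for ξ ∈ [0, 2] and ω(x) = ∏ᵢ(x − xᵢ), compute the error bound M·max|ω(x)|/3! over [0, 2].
sqrt(3)/8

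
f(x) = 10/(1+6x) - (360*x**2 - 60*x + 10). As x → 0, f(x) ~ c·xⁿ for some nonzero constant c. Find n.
3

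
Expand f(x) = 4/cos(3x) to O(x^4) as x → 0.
4 + 18*x**2 + O(x**4)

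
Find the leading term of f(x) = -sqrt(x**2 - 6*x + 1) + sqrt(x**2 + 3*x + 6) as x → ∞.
9/2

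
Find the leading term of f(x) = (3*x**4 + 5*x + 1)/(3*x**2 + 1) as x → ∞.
x**2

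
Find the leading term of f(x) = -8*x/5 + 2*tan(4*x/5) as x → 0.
128*x**3/375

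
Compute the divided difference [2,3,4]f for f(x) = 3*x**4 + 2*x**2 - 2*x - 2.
167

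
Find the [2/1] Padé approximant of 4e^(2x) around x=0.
(8*x**2/3 + 16*x/3 + 4)/(1 - 2*x/3)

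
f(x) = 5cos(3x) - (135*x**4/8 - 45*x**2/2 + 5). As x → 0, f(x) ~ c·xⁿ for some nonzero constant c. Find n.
6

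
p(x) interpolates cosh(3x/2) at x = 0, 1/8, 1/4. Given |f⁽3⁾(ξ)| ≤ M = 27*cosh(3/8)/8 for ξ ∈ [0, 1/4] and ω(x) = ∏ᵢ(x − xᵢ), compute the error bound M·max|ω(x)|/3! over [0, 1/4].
sqrt(3)*cosh(3/8)/4096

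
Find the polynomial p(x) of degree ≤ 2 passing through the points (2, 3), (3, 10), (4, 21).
2*x**2 - 3*x + 1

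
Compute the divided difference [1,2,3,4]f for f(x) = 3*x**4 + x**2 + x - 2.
30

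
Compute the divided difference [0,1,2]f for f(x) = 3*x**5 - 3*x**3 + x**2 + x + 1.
37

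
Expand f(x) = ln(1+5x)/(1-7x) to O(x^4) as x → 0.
5*x + 45*x**2/2 + 1195*x**3/6 + O(x**4)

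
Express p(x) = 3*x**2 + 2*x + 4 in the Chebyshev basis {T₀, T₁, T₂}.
(11/2)T₀ + (2)T₁ + (3/2)T₂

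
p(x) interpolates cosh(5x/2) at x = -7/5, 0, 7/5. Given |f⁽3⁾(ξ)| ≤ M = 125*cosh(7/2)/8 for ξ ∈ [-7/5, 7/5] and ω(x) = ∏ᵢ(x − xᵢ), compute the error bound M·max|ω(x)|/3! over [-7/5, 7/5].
343*sqrt(3)*cosh(7/2)/216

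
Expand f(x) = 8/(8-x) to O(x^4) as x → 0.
1 + x/8 + x**2/64 + x**3/512 + O(x**4)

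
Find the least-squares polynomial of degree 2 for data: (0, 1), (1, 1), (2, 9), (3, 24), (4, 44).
5/7 + (-177/70)x + (47/14)x²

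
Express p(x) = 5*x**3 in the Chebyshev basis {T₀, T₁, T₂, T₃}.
(15/4)T₁ + (5/4)T₃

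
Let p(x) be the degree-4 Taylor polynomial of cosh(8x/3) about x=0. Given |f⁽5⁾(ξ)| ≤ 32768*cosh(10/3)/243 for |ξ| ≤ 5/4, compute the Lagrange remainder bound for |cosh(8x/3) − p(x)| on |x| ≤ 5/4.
2500*cosh(10/3)/729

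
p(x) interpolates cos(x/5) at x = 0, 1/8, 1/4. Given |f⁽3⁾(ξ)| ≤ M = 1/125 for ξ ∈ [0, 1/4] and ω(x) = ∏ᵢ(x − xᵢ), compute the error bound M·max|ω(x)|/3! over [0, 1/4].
sqrt(3)/1728000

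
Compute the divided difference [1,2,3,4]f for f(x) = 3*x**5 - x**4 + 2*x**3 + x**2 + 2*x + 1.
187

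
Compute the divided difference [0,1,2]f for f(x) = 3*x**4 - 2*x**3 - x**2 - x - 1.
14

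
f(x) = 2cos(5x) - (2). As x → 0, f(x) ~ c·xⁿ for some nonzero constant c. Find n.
2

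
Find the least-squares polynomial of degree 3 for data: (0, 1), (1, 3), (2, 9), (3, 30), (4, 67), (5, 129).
8/7 + (3/14)x + (1/14)x² + x³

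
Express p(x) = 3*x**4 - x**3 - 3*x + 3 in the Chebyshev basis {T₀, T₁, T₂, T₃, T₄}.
(33/8)T₀ + (-15/4)T₁ + (3/2)T₂ + (-1/4)T₃ + (3/8)T₄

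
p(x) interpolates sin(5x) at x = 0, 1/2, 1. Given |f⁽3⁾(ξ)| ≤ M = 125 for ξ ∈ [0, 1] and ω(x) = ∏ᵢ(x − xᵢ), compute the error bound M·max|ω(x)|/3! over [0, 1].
125*sqrt(3)/216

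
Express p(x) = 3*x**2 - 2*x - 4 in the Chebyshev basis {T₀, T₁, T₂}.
(-5/2)T₀ + (-2)T₁ + (3/2)T₂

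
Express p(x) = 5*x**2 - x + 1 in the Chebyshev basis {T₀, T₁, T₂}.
(7/2)T₀ - T₁ + (5/2)T₂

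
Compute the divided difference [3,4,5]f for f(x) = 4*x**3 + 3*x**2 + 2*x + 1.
51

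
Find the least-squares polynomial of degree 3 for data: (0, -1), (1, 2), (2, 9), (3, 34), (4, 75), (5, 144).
-17/21 + (34/63)x + (17/42)x² + (19/18)x³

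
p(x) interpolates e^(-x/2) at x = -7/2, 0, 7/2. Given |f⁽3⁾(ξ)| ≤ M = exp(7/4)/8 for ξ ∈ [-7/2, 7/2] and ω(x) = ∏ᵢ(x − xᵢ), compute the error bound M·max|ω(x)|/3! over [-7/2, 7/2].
343*sqrt(3)*exp(7/4)/1728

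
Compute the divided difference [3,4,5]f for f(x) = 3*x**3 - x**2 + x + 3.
35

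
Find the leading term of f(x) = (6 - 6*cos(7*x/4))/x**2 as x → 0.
147/16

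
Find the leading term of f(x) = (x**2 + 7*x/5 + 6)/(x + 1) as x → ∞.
x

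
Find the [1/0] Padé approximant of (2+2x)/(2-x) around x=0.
3*x/2 + 1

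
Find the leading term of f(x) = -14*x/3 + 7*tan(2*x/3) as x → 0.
56*x**3/81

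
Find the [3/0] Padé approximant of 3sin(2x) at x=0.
-4*x**3 + 6*x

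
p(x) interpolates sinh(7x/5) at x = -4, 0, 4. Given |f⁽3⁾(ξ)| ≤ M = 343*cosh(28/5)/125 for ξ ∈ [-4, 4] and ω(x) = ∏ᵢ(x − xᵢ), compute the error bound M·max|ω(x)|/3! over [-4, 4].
21952*sqrt(3)*cosh(28/5)/3375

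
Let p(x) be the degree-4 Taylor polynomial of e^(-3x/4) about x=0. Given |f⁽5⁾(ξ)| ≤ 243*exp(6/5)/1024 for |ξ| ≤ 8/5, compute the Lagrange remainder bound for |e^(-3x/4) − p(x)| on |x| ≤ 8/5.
324*exp(6/5)/15625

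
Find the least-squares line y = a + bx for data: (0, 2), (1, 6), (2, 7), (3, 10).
a = 5/2, b = 5/2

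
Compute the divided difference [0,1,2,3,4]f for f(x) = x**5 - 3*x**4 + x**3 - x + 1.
7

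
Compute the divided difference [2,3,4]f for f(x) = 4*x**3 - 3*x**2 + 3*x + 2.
33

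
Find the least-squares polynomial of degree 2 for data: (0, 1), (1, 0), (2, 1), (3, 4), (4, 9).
1 + (-2)x + x²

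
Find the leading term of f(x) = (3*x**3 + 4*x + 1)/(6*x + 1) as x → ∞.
x**2/2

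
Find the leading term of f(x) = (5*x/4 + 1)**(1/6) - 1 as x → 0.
5*x/24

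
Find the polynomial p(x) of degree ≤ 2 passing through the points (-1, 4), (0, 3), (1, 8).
3*x**2 + 2*x + 3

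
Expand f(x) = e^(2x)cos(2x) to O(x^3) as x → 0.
1 + 2*x + O(x**3)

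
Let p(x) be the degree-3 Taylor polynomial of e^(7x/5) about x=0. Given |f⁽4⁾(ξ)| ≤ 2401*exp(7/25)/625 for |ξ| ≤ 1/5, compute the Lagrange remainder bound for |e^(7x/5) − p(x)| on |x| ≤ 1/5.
2401*exp(7/25)/9375000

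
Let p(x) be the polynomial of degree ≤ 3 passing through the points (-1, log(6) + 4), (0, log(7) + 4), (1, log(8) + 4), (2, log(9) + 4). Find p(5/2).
log(567*2**(1/8)*3**(1/16)*7**(5/16)/128) + 4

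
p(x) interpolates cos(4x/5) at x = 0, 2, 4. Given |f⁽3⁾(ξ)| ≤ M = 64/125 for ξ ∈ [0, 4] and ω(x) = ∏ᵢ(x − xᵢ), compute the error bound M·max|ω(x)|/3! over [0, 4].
512*sqrt(3)/3375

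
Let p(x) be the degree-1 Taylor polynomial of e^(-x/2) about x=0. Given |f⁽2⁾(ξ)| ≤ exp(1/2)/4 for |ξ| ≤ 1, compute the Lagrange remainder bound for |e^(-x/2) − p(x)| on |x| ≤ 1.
exp(1/2)/8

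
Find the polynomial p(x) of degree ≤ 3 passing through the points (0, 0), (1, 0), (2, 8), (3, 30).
x**3 + x**2 - 2*x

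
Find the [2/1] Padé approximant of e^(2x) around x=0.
(2*x**2/3 + 4*x/3 + 1)/(1 - 2*x/3)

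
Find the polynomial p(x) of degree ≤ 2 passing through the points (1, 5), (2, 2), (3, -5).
-2*x**2 + 3*x + 4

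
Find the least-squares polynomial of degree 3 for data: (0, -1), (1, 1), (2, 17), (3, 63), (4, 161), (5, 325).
-62/63 + (509/378)x + (-146/63)x² + (163/54)x³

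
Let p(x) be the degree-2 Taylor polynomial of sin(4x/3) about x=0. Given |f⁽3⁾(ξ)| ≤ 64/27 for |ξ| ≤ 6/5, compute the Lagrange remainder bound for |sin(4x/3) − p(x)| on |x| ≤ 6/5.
256/375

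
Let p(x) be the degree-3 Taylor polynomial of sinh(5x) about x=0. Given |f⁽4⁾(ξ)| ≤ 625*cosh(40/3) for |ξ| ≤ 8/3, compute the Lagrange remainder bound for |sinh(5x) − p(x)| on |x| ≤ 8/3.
320000*cosh(40/3)/243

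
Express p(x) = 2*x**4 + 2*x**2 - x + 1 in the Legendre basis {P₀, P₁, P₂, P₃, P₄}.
(31/15)P₀ - P₁ + (52/21)P₂ + (16/35)P₄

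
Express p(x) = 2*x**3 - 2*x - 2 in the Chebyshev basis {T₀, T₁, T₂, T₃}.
(-2)T₀ + (-1/2)T₁ + (1/2)T₃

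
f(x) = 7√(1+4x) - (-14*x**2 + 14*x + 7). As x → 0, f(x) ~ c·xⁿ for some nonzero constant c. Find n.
3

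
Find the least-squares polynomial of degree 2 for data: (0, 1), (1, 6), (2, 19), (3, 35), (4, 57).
24/35 + (247/70)x + (37/14)x²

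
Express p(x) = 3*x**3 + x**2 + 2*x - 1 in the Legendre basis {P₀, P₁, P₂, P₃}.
(-2/3)P₀ + (19/5)P₁ + (2/3)P₂ + (6/5)P₃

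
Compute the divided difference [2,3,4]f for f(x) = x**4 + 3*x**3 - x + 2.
82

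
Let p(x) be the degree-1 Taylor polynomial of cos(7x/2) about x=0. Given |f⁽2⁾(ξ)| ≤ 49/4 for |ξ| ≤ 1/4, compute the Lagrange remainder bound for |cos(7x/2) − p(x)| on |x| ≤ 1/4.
49/128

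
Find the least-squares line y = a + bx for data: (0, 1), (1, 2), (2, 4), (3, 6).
a = 7/10, b = 17/10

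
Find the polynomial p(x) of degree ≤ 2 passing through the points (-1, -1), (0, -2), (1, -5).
-x**2 - 2*x - 2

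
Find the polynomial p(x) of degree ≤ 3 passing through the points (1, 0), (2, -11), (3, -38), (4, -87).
-x**3 - 2*x**2 + 2*x + 1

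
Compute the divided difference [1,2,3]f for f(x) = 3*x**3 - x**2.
17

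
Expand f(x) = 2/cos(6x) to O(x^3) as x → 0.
2 + 36*x**2 + O(x**3)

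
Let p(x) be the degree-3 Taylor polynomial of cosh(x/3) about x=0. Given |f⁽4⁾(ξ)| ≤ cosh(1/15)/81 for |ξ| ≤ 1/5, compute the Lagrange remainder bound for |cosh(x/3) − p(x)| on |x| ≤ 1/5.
cosh(1/15)/1215000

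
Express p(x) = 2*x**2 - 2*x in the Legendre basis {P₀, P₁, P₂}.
(2/3)P₀ + (-2)P₁ + (4/3)P₂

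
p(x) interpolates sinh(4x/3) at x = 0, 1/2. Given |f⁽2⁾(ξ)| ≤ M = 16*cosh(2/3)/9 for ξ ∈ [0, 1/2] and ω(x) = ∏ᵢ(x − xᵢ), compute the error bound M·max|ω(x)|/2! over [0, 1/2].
cosh(2/3)/18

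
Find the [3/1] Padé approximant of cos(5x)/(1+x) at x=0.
(625*x**3/24 - 2825*x**2/276 - 625*x/276 + 1)/(1 - 349*x/276)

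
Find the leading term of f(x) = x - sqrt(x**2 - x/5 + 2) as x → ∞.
1/10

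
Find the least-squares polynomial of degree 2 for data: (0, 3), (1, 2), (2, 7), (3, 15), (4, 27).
96/35 + (-153/70)x + (29/14)x²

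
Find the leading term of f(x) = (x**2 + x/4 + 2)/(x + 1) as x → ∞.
x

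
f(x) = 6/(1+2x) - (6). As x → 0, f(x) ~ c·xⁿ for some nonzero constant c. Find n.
1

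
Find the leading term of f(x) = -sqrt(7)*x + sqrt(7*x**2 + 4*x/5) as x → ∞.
2*sqrt(7)/35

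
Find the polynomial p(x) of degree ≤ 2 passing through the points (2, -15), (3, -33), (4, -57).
-3*x**2 - 3*x + 3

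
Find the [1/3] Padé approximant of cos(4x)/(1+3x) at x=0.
(1 - 20*x/9)/(56*x**3/9 + 4*x**2/3 + 7*x/9 + 1)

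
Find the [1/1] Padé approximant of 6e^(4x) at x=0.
(12*x + 6)/(1 - 2*x)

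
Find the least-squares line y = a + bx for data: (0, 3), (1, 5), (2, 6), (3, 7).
a = 33/10, b = 13/10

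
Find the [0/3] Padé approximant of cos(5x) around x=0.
1/(25*x**2/2 + 1)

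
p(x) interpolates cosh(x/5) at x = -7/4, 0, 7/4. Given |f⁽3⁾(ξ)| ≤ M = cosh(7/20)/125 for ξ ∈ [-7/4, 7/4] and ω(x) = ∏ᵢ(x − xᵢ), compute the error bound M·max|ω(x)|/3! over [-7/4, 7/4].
343*sqrt(3)*cosh(7/20)/216000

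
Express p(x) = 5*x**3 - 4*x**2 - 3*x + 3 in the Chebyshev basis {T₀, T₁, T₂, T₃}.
T₀ + (3/4)T₁ + (-2)T₂ + (5/4)T₃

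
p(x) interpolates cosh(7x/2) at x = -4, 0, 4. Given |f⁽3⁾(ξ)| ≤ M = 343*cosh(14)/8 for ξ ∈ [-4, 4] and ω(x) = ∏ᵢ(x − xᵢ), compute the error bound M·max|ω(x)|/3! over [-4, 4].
2744*sqrt(3)*cosh(14)/27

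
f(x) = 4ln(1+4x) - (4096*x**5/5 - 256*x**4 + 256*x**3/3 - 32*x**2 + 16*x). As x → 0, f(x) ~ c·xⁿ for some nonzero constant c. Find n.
6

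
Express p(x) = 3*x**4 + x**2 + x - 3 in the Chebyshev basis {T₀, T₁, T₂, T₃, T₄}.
(-11/8)T₀ + T₁ + (2)T₂ + (3/8)T₄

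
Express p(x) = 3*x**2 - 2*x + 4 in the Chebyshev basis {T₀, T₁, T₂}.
(11/2)T₀ + (-2)T₁ + (3/2)T₂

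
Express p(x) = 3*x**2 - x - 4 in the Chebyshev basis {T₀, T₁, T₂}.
(-5/2)T₀ - T₁ + (3/2)T₂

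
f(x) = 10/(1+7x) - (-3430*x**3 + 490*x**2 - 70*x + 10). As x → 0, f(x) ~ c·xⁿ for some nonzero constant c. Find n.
4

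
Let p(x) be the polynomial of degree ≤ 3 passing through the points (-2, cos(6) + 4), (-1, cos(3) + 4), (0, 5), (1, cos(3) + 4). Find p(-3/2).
cos(3) + 5*cos(6)/16 + 59/16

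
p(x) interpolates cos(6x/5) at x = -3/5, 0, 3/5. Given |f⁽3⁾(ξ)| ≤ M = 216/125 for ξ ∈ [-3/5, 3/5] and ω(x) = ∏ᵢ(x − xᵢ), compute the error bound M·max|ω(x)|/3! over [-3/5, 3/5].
216*sqrt(3)/15625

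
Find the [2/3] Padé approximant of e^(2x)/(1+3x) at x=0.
(34*x**2/95 + 97*x/95 + 1)/(268*x**3/285 - 249*x**2/95 + 192*x/95 + 1)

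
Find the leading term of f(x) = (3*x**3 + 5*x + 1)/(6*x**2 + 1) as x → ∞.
x/2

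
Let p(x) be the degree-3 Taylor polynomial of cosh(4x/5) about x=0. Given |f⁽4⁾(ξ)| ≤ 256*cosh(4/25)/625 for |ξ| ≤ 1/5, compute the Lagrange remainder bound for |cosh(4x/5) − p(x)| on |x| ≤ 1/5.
32*cosh(4/25)/1171875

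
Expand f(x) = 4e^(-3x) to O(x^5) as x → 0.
4 - 12*x + 18*x**2 - 18*x**3 + 27*x**4/2 + O(x**5)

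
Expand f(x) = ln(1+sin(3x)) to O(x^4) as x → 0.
3*x - 9*x**2/2 + 9*x**3/2 + O(x**4)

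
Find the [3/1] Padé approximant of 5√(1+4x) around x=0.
(-5*x**3 + 15*x**2 + 45*x/2 + 5)/(5*x/2 + 1)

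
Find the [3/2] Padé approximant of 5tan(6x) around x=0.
(-72*x**3 + 30*x)/(1 - 72*x**2/5)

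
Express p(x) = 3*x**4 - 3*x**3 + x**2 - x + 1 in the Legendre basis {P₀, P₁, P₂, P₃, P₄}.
(29/15)P₀ + (-14/5)P₁ + (50/21)P₂ + (-6/5)P₃ + (24/35)P₄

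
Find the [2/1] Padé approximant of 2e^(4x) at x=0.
(16*x**2/3 + 16*x/3 + 2)/(1 - 4*x/3)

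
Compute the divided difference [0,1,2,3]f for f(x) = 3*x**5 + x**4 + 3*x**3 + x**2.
84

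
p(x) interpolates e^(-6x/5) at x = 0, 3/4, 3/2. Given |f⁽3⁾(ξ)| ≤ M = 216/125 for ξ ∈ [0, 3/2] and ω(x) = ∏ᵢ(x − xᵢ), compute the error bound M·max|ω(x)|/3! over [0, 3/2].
27*sqrt(3)/1000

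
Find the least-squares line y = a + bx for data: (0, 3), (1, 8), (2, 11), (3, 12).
a = 4, b = 3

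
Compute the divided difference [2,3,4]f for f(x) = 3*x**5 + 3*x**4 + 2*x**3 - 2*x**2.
1036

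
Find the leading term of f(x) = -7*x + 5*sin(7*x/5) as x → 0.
-343*x**3/150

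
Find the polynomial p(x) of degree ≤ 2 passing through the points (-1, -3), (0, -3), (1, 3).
3*x**2 + 3*x - 3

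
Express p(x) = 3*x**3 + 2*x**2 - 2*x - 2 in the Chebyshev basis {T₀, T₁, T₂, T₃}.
-T₀ + (1/4)T₁ + T₂ + (3/4)T₃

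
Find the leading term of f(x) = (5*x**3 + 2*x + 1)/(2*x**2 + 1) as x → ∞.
5*x/2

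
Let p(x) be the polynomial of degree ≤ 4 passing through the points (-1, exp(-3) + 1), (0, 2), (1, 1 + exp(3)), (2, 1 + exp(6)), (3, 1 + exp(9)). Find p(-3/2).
(315 + (-180*exp(6) - 292 + 378*exp(3) + 35*exp(9))*exp(3))*exp(-3)/128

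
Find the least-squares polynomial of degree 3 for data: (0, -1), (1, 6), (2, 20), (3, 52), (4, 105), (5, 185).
-7/9 + (620/189)x + (437/252)x² + (109/108)x³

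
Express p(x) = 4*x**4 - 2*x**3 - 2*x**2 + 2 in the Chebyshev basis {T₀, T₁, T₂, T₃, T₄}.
(5/2)T₀ + (-3/2)T₁ + T₂ + (-1/2)T₃ + (1/2)T₄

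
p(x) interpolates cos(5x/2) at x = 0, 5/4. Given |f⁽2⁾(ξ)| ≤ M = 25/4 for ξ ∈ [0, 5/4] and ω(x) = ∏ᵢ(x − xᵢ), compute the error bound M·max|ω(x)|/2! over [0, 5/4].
625/512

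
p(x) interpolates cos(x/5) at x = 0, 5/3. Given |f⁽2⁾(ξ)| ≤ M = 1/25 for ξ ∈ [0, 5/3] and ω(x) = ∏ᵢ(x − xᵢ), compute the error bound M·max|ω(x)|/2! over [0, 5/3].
1/72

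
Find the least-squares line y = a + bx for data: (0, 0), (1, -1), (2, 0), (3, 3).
a = -1, b = 1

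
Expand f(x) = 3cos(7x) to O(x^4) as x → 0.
3 - 147*x**2/2 + O(x**4)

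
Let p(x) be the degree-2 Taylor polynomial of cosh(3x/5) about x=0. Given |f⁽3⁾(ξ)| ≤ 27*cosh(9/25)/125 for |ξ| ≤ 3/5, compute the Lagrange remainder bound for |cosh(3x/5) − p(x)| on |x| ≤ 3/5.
243*cosh(9/25)/31250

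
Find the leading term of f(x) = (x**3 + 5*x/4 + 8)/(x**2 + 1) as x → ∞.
x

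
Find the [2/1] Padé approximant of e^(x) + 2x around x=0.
(-x**2/2 + 8*x/3 + 1)/(1 - x/3)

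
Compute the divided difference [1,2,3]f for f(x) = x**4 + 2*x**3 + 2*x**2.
39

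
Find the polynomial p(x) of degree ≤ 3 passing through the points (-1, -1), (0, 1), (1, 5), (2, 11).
x**2 + 3*x + 1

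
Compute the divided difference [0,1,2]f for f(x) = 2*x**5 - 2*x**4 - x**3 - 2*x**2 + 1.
11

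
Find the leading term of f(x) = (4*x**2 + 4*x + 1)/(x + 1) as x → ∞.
4*x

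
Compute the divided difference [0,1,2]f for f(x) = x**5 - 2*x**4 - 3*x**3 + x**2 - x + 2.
-7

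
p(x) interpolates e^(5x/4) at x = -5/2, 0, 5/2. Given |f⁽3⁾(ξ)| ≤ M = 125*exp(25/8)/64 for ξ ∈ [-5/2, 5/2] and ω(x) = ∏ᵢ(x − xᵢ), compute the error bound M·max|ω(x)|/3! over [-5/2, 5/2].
15625*sqrt(3)*exp(25/8)/13824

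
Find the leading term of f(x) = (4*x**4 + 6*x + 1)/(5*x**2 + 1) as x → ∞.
4*x**2/5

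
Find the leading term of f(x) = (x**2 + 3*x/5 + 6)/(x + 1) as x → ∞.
x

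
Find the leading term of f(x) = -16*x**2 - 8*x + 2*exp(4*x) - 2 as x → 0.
64*x**3/3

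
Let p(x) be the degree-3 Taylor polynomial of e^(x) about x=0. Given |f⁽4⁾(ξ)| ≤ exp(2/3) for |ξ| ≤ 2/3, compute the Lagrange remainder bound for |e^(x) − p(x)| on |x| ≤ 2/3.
2*exp(2/3)/243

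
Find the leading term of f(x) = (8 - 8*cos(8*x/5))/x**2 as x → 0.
256/25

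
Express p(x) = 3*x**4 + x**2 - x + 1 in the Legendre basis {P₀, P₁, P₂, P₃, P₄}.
(29/15)P₀ - P₁ + (50/21)P₂ + (24/35)P₄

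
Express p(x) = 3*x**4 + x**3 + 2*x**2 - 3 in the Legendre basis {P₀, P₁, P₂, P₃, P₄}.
(-26/15)P₀ + (3/5)P₁ + (64/21)P₂ + (2/5)P₃ + (24/35)P₄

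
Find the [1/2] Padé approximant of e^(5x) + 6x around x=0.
(923*x/93 + 1)/(-125*x**2/186 - 100*x/93 + 1)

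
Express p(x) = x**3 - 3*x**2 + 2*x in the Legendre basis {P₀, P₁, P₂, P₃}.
-P₀ + (13/5)P₁ + (-2)P₂ + (2/5)P₃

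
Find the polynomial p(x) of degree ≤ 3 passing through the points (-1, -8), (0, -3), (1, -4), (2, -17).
-x**3 - 3*x**2 + 3*x - 3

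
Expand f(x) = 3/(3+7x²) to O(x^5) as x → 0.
1 - 7*x**2/3 + 49*x**4/9 + O(x**5)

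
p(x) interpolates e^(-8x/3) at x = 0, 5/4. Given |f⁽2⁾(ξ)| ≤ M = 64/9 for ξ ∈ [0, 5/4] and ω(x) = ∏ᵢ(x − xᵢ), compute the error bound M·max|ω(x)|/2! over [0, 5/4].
25/18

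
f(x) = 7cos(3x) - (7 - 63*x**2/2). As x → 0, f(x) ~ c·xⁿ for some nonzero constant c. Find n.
4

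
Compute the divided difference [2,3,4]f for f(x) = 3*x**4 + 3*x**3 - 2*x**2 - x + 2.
190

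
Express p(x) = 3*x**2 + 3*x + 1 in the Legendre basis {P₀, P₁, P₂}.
(2)P₀ + (3)P₁ + (2)P₂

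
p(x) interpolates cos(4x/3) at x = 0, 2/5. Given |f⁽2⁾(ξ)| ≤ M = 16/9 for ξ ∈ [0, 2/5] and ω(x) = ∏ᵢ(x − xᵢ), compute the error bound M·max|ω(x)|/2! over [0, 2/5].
8/225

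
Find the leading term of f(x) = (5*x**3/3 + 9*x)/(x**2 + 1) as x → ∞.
5*x/3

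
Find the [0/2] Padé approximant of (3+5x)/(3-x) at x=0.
1/(10*x**2/3 - 2*x + 1)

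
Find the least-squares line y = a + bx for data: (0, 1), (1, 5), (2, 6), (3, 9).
a = 3/2, b = 5/2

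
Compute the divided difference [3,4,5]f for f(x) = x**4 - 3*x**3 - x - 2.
61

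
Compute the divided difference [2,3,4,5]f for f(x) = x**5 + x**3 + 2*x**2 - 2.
126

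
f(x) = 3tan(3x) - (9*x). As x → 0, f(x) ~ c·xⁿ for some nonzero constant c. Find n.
3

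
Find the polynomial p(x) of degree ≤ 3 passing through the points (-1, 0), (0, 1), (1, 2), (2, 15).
2*x**3 - x + 1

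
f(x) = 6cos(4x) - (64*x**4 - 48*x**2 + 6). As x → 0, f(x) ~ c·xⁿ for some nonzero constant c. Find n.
6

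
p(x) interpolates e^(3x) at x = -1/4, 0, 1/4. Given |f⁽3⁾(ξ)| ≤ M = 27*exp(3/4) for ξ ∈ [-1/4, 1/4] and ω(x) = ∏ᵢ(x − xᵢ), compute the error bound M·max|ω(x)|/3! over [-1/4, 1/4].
sqrt(3)*exp(3/4)/64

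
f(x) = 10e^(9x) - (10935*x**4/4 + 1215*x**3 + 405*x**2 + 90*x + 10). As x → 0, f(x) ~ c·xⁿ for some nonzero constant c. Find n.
5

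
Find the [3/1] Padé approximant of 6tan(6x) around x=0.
432*x**3 + 36*x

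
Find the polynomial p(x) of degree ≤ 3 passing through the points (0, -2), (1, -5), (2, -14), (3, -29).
-3*x**2 - 2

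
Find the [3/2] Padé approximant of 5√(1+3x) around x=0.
(135*x**3/32 + 405*x**2/16 + 45*x/2 + 5)/(27*x**2/16 + 3*x + 1)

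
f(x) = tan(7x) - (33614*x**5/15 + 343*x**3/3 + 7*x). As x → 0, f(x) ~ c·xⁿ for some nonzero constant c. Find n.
7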